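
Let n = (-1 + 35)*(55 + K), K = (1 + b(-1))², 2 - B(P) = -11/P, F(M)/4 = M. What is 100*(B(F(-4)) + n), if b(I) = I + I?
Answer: 762125/4 ≈ 1.9053e+5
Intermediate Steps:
b(I) = 2*I
F(M) = 4*M
B(P) = 2 + 11/P (B(P) = 2 - (-11)/P = 2 + 11/P)
K = 1 (K = (1 + 2*(-1))² = (1 - 2)² = (-1)² = 1)
n = 1904 (n = (-1 + 35)*(55 + 1) = 34*56 = 1904)
100*(B(F(-4)) + n) = 100*((2 + 11/((4*(-4)))) + 1904) = 100*((2 + 11/(-16)) + 1904) = 100*((2 + 11*(-1/16)) + 1904) = 100*((2 - 11/16) + 1904) = 100*(21/16 + 1904) = 100*(30485/16) = 762125/4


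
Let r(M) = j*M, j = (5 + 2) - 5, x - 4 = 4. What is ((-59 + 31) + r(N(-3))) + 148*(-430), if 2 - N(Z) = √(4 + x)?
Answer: -63664 - 4*√3 ≈ -63671.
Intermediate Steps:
x = 8 (x = 4 + 4 = 8)
j = 2 (j = 7 - 5 = 2)
N(Z) = 2 - 2*√3 (N(Z) = 2 - √(4 + 8) = 2 - √12 = 2 - 2*√3)
r(M) = 2*M
((-59 + 31) + r(N(-3))) + 148*(-430) = ((-59 + 31) + 2*(2 - 2*√3)) + 148*(-430) = (-28 + (4 - 4*√3)) - 63640 = (-24 - 4*√3) - 63640 = -63664 - 4*√3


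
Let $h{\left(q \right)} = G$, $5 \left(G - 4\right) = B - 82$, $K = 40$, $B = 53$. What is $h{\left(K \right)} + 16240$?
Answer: $\frac{81191}{5} \approx 16238.0$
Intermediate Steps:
$G = - \frac{9}{5}$ ($G = 4 + \frac{53 - 82}{5} = 4 + \frac{1}{5} \left(-29\right) = 4 - \frac{29}{5} = - \frac{9}{5} \approx -1.8$)
$h{\left(q \right)} = - \frac{9}{5}$
$h{\left(K \right)} + 16240 = - \frac{9}{5} + 16240 = \frac{81191}{5}$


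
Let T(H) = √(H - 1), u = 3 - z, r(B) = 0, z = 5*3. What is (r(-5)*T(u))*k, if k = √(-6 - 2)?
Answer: 0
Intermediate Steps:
k = 2*I*√2 (k = √(-8) = 2*I*√2 ≈ 2.8284*I)
z = 15
u = -12 (u = 3 - 1*15 = 3 - 15 = -12)
T(H) = √(-1 + H)
(r(-5)*T(u))*k = (0*√(-1 - 12))*(2*I*√2) = (0*√(-13))*(2*I*√2) = (0*(I*√13))*(2*I*√2) = 0*(2*I*√2) = 0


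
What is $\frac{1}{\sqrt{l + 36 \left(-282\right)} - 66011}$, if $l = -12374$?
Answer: $- \frac{66011}{4357474647} - \frac{i \sqrt{22526}}{4357474647} \approx -1.5149 \cdot 10^{-5} - 3.4443 \cdot 10^{-8} i$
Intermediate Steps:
$\frac{1}{\sqrt{l + 36 \left(-282\right)} - 66011} = \frac{1}{\sqrt{-12374 + 36 \left(-282\right)} - 66011} = \frac{1}{\sqrt{-12374 - 10152} - 66011} = \frac{1}{\sqrt{-22526} - 66011} = \frac{1}{i \sqrt{22526} - 66011} = \frac{1}{-66011 + i \sqrt{22526}}$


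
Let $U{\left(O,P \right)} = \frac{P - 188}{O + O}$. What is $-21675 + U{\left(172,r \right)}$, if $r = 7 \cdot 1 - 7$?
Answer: $- \frac{1864097}{86} \approx -21676.0$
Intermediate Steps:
$r = 0$ ($r = 7 - 7 = 0$)
$U{\left(O,P \right)} = \frac{-188 + P}{2 O}$
$-21675 + U{\left(172,r \right)} = -21675 + \frac{-188 + 0}{2 \cdot 172} = -21675 + \frac{1}{2} \cdot \frac{1}{172} \left(-188\right) = -21675 - \frac{47}{86} = - \frac{1864097}{86}$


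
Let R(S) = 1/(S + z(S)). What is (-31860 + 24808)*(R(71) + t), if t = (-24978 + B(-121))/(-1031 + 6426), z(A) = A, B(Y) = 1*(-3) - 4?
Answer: 2498153370/76609 ≈ 32609.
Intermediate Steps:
B(Y) = -7 (B(Y) = -3 - 4 = -7)
R(S) = 1/(2*S) (R(S) = 1/(S + S) = 1/(2*S))
t = -4997/1079 (t = (-24978 - 7)/(-1031 + 6426) = -24985/5395 = -24985*1/5395 = -4997/1079 ≈ -4.6311)
(-31860 + 24808)*(R(71) + t) = (-31860 + 24808)*((1/2)/71 - 4997/1079) = -7052*((1/2)*(1/71) - 4997/1079) = -7052*(1/142 - 4997/1079) = -7052*(-708495/153218) = 2498153370/76609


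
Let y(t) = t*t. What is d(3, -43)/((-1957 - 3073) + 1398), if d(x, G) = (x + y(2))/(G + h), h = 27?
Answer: 7/58112 ≈ 0.00012046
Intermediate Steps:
y(t) = t²
d(x, G) = (4 + x)/(27 + G) (d(x, G) = (x + 2²)/(G + 27) = (x + 4)/(27 + G) = (4 + x)/(27 + G))
d(3, -43)/((-1957 - 3073) + 1398) = ((4 + 3)/(27 - 43))/((-1957 - 3073) + 1398) = (7/(-16))/(-5030 + 1398) = -1/16*7/(-3632) = -7/16*(-1/3632) = 7/58112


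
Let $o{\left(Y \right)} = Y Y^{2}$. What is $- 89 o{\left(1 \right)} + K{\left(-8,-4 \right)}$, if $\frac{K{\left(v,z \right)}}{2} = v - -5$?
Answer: $-95$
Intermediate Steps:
$K{\left(v,z \right)} = 10 + 2 v$ ($K{\left(v,z \right)} = 2 \left(v - -5\right) = 2 \left(v + 5\right) = 2 \left(5 + v\right) = 10 + 2 v$)
$o{\left(Y \right)} = Y^{3}$
$- 89 o{\left(1 \right)} + K{\left(-8,-4 \right)} = - 89 \cdot 1^{3} + \left(10 + 2 \left(-8\right)\right) = \left(-89\right) 1 + \left(10 - 16\right) = -89 - 6 = -95$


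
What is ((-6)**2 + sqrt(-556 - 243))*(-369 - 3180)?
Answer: -127764 - 3549*I*sqrt(799) ≈ -1.2776e+5 - 1.0032e+5*I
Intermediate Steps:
((-6)**2 + sqrt(-556 - 243))*(-369 - 3180) = (36 + sqrt(-799))*(-3549) = (36 + I*sqrt(799))*(-3549) = -127764 - 3549*I*sqrt(799)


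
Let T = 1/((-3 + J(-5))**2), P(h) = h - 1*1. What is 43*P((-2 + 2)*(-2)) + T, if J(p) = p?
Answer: -2751/64 ≈ -42.984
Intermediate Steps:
P(h) = -1 + h (P(h) = h - 1 = -1 + h)
T = 1/64 (T = 1/((-3 - 5)**2) = 1/((-8)**2) = 1/64 ≈ 0.015625)
43*P((-2 + 2)*(-2)) + T = 43*(-1 + (-2 + 2)*(-2)) + 1/64 = 43*(-1 + 0*(-2)) + 1/64 = 43*(-1 + 0) + 1/64 = 43*(-1) + 1/64 = -43 + 1/64 = -2751/64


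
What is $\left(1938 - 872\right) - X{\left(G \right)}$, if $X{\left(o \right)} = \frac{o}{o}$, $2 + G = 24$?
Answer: $1065$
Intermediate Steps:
$G = 22$ ($G = -2 + 24 = 22$)
$X{\left(o \right)} = 1$
$\left(1938 - 872\right) - X{\left(G \right)} = \left(1938 - 872\right) - 1 = 1066 - 1 = 1065$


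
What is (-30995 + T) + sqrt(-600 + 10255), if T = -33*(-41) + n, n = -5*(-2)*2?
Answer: -29622 + sqrt(9655) ≈ -29524.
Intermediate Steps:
n = 20 (n = 10*2 = 20)
T = 1373 (T = -33*(-41) + 20 = 1353 + 20 = 1373)
(-30995 + T) + sqrt(-600 + 10255) = (-30995 + 1373) + sqrt(-600 + 10255) = -29622 + sqrt(9655)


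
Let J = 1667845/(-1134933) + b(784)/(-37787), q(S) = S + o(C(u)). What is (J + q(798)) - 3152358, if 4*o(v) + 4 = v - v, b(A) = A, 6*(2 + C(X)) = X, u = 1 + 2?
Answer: -135157005314712518/42885713271 ≈ -3.1516e+6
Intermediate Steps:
u = 3
C(X) = -2 + X/6
o(v) = -1 (o(v) = -1 + (v - v)/4 = -1 + (¼)*0 = -1 + 0 = -1)
q(S) = -1 + S (q(S) = S - 1 = -1 + S)
J = -63912646487/42885713271 (J = 1667845/(-1134933) + 784/(-37787) = 1667845*(-1/1134933) + 784*(-1/37787) = -1667845/1134933 - 784/37787 = -63912646487/42885713271 ≈ -1.4903)
(J + q(798)) - 3152358 = (-63912646487/42885713271 + (-1 + 798)) - 3152358 = (-63912646487/42885713271 + 797) - 3152358 = 34116000830500/42885713271 - 3152358 = -135157005314712518/42885713271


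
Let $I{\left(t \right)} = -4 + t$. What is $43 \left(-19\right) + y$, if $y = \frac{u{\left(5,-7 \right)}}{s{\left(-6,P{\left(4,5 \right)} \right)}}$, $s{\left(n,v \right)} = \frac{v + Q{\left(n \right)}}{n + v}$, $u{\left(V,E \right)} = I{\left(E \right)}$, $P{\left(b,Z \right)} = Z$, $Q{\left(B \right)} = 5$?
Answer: $- \frac{8159}{10} \approx -815.9$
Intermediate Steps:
$u{\left(V,E \right)} = -4 + E$
$s{\left(n,v \right)} = \frac{5 + v}{n + v}$ ($s{\left(n,v \right)} = \frac{v + 5}{n + v} = \frac{5 + v}{n + v}$)
$y = \frac{11}{10}$ ($y = \frac{-4 - 7}{\frac{1}{-6 + 5} \left(5 + 5\right)} = - \frac{11}{\frac{1}{-1} \cdot 10} = - \frac{11}{\left(-1\right) 10} = - \frac{11}{-10} = \left(-11\right) \left(- \frac{1}{10}\right) = \frac{11}{10} \approx 1.1$)
$43 \left(-19\right) + y = 43 \left(-19\right) + \frac{11}{10} = -817 + \frac{11}{10} = - \frac{8159}{10}$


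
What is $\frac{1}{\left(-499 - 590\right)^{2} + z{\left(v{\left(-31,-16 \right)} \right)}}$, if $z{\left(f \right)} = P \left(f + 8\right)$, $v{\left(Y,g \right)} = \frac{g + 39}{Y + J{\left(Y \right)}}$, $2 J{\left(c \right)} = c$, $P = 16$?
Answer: $\frac{93}{110301821} \approx 8.4314 \cdot 10^{-7}$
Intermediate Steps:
$J{\left(c \right)} = \frac{c}{2}$
$v{\left(Y,g \right)} = \frac{2 \left(39 + g\right)}{3 Y}$ ($v{\left(Y,g \right)} = \frac{g + 39}{Y + \frac{Y}{2}} = \frac{39 + g}{\frac{3}{2} Y} = \left(39 + g\right) \frac{2}{3 Y} = \frac{2 \left(39 + g\right)}{3 Y}$)
$z{\left(f \right)} = 128 + 16 f$ ($z{\left(f \right)} = 16 \left(f + 8\right) = 16 \left(8 + f\right) = 128 + 16 f$)
$\frac{1}{\left(-499 - 590\right)^{2} + z{\left(v{\left(-31,-16 \right)} \right)}} = \frac{1}{\left(-499 - 590\right)^{2} + \left(128 + 16 \frac{2 \left(39 - 16\right)}{3 \left(-31\right)}\right)} = \frac{1}{\left(-1089\right)^{2} + \left(128 + 16 \cdot \frac{2}{3} \left(- \frac{1}{31}\right) 23\right)} = \frac{1}{1185921 + \left(128 + 16 \left(- \frac{46}{93}\right)\right)} = \frac{1}{1185921 + \left(128 - \frac{736}{93}\right)} = \frac{1}{1185921 + \frac{11168}{93}} = \frac{1}{\frac{110301821}{93}} = \frac{93}{110301821}$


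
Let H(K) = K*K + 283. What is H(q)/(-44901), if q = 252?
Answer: -63787/44901 ≈ -1.4206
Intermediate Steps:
H(K) = 283 + K² (H(K) = K² + 283 = 283 + K²)
H(q)/(-44901) = (283 + 252²)/(-44901) = (283 + 63504)*(-1/44901) = 63787*(-1/44901) = -63787/44901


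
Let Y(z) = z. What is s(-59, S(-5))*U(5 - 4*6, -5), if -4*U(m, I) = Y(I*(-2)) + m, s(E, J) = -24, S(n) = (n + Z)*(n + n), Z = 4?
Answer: -54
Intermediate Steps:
S(n) = 2*n*(4 + n) (S(n) = (n + 4)*(n + n) = (4 + n)*(2*n) = 2*n*(4 + n))
U(m, I) = I/2 - m/4 (U(m, I) = -(I*(-2) + m)/4 = -(-2*I + m)/4 = -(m - 2*I)/4 = I/2 - m/4)
s(-59, S(-5))*U(5 - 4*6, -5) = -24*((½)*(-5) - (5 - 4*6)/4) = -24*(-5/2 - (5 - 24)/4) = -24*(-5/2 - ¼*(-19)) = -24*(-5/2 + 19/4) = -24*9/4 = -54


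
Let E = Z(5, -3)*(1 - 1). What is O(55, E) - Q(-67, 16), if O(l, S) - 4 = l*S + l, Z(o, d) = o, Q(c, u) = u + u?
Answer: 27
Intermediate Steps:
Q(c, u) = 2*u
E = 0 (E = 5*(1 - 1) = 5*0 = 0)
O(l, S) = 4 + l + S*l (O(l, S) = 4 + (l*S + l) = 4 + (S*l + l) = 4 + (l + S*l) = 4 + l + S*l)
O(55, E) - Q(-67, 16) = (4 + 55 + 0*55) - 2*16 = (4 + 55 + 0) - 1*32 = 59 - 32 = 27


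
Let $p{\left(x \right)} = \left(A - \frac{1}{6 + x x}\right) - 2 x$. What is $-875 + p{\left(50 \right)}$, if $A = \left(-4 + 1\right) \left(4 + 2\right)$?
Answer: $- \frac{2488459}{2506} \approx -993.0$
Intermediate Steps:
$A = -18$ ($A = \left(-3\right) 6 = -18$)
$p{\left(x \right)} = -18 - \frac{1}{6 + x^{2}} - 2 x$ ($p{\left(x \right)} = \left(-18 - \frac{1}{6 + x x}\right) - 2 x = \left(-18 - \frac{1}{6 + x^{2}}\right) - 2 x = -18 - \frac{1}{6 + x^{2}} - 2 x$)
$-875 + p{\left(50 \right)} = -875 + \frac{-109 - 18 \cdot 50^{2} - 600 - 2 \cdot 50^{3}}{6 + 50^{2}} = -875 + \frac{-109 - 45000 - 600 - 250000}{6 + 2500} = -875 + \frac{-109 - 45000 - 600 - 250000}{2506} = -875 + \frac{1}{2506} \left(-295709\right) = -875 - \frac{295709}{2506} = - \frac{2488459}{2506}$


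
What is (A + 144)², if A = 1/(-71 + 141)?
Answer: 101626561/4900 ≈ 20740.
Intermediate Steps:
A = 1/70 ≈ 0.014286
(A + 144)² = (1/70 + 144)² = (10081/70)² = 101626561/4900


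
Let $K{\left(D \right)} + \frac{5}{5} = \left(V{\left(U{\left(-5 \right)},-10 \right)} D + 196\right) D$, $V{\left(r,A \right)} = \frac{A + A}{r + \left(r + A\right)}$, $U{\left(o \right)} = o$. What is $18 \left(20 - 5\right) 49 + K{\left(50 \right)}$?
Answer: $25529$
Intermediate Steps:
$V{\left(r,A \right)} = \frac{2 A}{A + 2 r}$ ($V{\left(r,A \right)} = \frac{2 A}{r + \left(A + r\right)} = \frac{2 A}{A + 2 r}$)
$K{\left(D \right)} = -1 + D \left(196 + D\right)$ ($K{\left(D \right)} = -1 + \left(2 \left(-10\right) \frac{1}{-10 + 2 \left(-5\right)} D + 196\right) D = -1 + \left(2 \left(-10\right) \frac{1}{-10 - 10} D + 196\right) D = -1 + \left(2 \left(-10\right) \frac{1}{-20} D + 196\right) D = -1 + \left(2 \left(-10\right) \left(- \frac{1}{20}\right) D + 196\right) D = -1 + \left(1 D + 196\right) D = -1 + \left(D + 196\right) D = -1 + \left(196 + D\right) D = -1 + D \left(196 + D\right)$)
$18 \left(20 - 5\right) 49 + K{\left(50 \right)} = 18 \left(20 - 5\right) 49 + \left(-1 + 50^{2} + 196 \cdot 50\right) = 18 \left(20 - 5\right) 49 + \left(-1 + 2500 + 9800\right) = 18 \cdot 15 \cdot 49 + 12299 = 270 \cdot 49 + 12299 = 13230 + 12299 = 25529$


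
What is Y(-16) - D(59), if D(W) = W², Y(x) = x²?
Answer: -3225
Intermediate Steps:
Y(-16) - D(59) = (-16)² - 1*59² = 256 - 1*3481 = 256 - 3481 = -3225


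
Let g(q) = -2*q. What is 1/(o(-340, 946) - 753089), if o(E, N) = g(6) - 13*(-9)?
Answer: -1/752984 ≈ -1.3280e-6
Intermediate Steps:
o(E, N) = 105 (o(E, N) = -2*6 - 13*(-9) = -12 + 117 = 105)
1/(o(-340, 946) - 753089) = 1/(105 - 753089) = 1/(-752984) = -1/752984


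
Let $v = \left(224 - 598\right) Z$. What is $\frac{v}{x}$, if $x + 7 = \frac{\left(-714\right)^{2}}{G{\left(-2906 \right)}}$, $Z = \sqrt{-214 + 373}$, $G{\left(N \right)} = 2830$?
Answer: $- \frac{529210 \sqrt{159}}{244993} \approx -27.238$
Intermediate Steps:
$Z = \sqrt{159} \approx 12.61$
$x = \frac{244993}{1415}$ ($x = -7 + \frac{\left(-714\right)^{2}}{2830} = -7 + 509796 \cdot \frac{1}{2830} = -7 + \frac{254898}{1415} = \frac{244993}{1415} \approx 173.14$)
$v = - 374 \sqrt{159}$ ($v = \left(224 - 598\right) \sqrt{159} = - 374 \sqrt{159} \approx -4716.0$)
$\frac{v}{x} = \frac{\left(-374\right) \sqrt{159}}{\frac{244993}{1415}} = - 374 \sqrt{159} \cdot \frac{1415}{244993} = - \frac{529210 \sqrt{159}}{244993}$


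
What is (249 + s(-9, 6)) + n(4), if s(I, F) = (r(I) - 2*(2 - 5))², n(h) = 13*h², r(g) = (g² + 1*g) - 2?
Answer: 6233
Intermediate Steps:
r(g) = -2 + g + g² (r(g) = (g² + g) - 2 = (g + g²) - 2 = -2 + g + g²)
s(I, F) = (4 + I + I²)² (s(I, F) = ((-2 + I + I²) - 2*(2 - 5))² = ((-2 + I + I²) - 2*(-3))² = ((-2 + I + I²) + 6)² = (4 + I + I²)²)
(249 + s(-9, 6)) + n(4) = (249 + (4 - 9 + (-9)²)²) + 13*4² = (249 + (4 - 9 + 81)²) + 13*16 = (249 + 76²) + 208 = (249 + 5776) + 208 = 6025 + 208 = 6233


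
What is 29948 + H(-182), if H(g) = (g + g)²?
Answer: 162444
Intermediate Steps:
H(g) = 4*g² (H(g) = (2*g)² = 4*g²)
29948 + H(-182) = 29948 + 4*(-182)² = 29948 + 4*33124 = 29948 + 132496 = 162444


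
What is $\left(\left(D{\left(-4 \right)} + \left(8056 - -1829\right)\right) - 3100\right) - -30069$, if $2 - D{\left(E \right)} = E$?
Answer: $36860$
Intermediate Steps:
$D{\left(E \right)} = 2 - E$
$\left(\left(D{\left(-4 \right)} + \left(8056 - -1829\right)\right) - 3100\right) - -30069 = \left(\left(\left(2 - -4\right) + \left(8056 - -1829\right)\right) - 3100\right) - -30069 = \left(\left(\left(2 + 4\right) + \left(8056 + 1829\right)\right) - 3100\right) + 30069 = \left(\left(6 + 9885\right) - 3100\right) + 30069 = \left(9891 - 3100\right) + 30069 = 6791 + 30069 = 36860$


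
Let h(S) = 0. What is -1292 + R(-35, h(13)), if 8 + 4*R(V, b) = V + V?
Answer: -2623/2 ≈ -1311.5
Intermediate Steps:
R(V, b) = -2 + V/2 (R(V, b) = -2 + (V + V)/4 = -2 + (2*V)/4 = -2 + V/2)
-1292 + R(-35, h(13)) = -1292 + (-2 + (½)*(-35)) = -1292 + (-2 - 35/2) = -1292 - 39/2 = -2623/2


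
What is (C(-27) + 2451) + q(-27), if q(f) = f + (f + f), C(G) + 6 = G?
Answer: 2337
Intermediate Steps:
C(G) = -6 + G
q(f) = 3*f (q(f) = f + 2*f = 3*f)
(C(-27) + 2451) + q(-27) = ((-6 - 27) + 2451) + 3*(-27) = (-33 + 2451) - 81 = 2418 - 81 = 2337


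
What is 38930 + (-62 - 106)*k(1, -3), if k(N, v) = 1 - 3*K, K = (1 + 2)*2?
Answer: 41786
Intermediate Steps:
K = 6 (K = 3*2 = 6)
k(N, v) = -17 (k(N, v) = 1 - 3*6 = 1 - 18 = -17)
38930 + (-62 - 106)*k(1, -3) = 38930 + (-62 - 106)*(-17) = 38930 - 168*(-17) = 38930 + 2856 = 41786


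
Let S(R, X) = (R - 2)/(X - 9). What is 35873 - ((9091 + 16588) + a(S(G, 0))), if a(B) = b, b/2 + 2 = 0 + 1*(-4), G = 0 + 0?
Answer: 10206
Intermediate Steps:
G = 0
b = -12 (b = -4 + 2*(0 + 1*(-4)) = -4 + 2*(0 - 4) = -4 + 2*(-4) = -4 - 8 = -12)
S(R, X) = (-2 + R)/(-9 + X)
a(B) = -12
35873 - ((9091 + 16588) + a(S(G, 0))) = 35873 - ((9091 + 16588) - 12) = 35873 - (25679 - 12) = 35873 - 1*25667 = 35873 - 25667 = 10206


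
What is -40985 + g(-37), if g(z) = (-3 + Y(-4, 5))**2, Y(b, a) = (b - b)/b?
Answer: -40976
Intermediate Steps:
Y(b, a) = 0 (Y(b, a) = 0/b = 0)
g(z) = 9 (g(z) = (-3 + 0)**2 = (-3)**2 = 9)
-40985 + g(-37) = -40985 + 9 = -40976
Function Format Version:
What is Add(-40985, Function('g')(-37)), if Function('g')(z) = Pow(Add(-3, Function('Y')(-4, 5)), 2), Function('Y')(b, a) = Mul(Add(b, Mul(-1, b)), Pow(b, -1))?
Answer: -40976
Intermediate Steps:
Function('Y')(b, a) = 0 (Function('Y')(b, a) = Mul(0, Pow(b, -1)) = 0)
Function('g')(z) = 9 (Function('g')(z) = Pow(Add(-3, 0), 2) = Pow(-3, 2) = 9)
Add(-40985, Function('g')(-37)) = Add(-40985, 9) = -40976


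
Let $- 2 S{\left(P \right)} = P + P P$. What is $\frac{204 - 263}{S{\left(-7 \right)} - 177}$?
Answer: $\frac{59}{198} \approx 0.29798$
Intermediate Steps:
$S{\left(P \right)} = - \frac{P}{2} - \frac{P^{2}}{2}$ ($S{\left(P \right)} = - \frac{P + P P}{2} = - \frac{P + P^{2}}{2} = - \frac{P}{2} - \frac{P^{2}}{2}$)
$\frac{204 - 263}{S{\left(-7 \right)} - 177} = \frac{204 - 263}{\left(- \frac{1}{2}\right) \left(-7\right) \left(1 - 7\right) - 177} = - \frac{59}{\left(- \frac{1}{2}\right) \left(-7\right) \left(-6\right) - 177} = - \frac{59}{-21 - 177} = - \frac{59}{-198} = \left(-59\right) \left(- \frac{1}{198}\right) = \frac{59}{198}$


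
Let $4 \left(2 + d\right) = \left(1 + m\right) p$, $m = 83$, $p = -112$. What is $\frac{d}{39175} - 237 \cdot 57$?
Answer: $- \frac{529217429}{39175} \approx -13509.0$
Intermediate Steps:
$d = -2354$ ($d = -2 + \frac{\left(1 + 83\right) \left(-112\right)}{4} = -2 + \frac{84 \left(-112\right)}{4} = -2 + \frac{1}{4} \left(-9408\right) = -2 - 2352 = -2354$)
$\frac{d}{39175} - 237 \cdot 57 = - \frac{2354}{39175} - 237 \cdot 57 = \left(-2354\right) \frac{1}{39175} - 13509 = - \frac{2354}{39175} - 13509 = - \frac{529217429}{39175}$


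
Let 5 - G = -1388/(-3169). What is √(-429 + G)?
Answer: 2*I*√1065611109/3169 ≈ 20.602*I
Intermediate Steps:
G = 14457/3169 (G = 5 - (-1388)/(-3169) = 5 - (-1388)*(-1)/3169 = 5 - 1*1388/3169 = 5 - 1388/3169 = 14457/3169 ≈ 4.5620)
√(-429 + G) = √(-429 + 14457/3169) = √(-1345044/3169) = 2*I*√1065611109/3169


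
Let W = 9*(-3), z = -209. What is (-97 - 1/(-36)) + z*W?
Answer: 199657/36 ≈ 5546.0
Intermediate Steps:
W = -27
(-97 - 1/(-36)) + z*W = (-97 - 1/(-36)) - 209*(-27) = (-97 - 1*(-1/36)) + 5643 = (-97 + 1/36) + 5643 = -3491/36 + 5643 = 199657/36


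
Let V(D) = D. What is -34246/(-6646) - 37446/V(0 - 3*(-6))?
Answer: -20687474/9969 ≈ -2075.2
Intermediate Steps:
-34246/(-6646) - 37446/V(0 - 3*(-6)) = -34246/(-6646) - 37446/(0 - 3*(-6)) = -34246*(-1/6646) - 37446/(0 + 18) = 17123/3323 - 37446/18 = 17123/3323 - 37446*1/18 = 17123/3323 - 6241/3 = -20687474/9969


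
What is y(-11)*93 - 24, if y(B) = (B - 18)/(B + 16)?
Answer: -2817/5 ≈ -563.40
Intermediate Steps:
y(B) = (-18 + B)/(16 + B)
y(-11)*93 - 24 = ((-18 - 11)/(16 - 11))*93 - 24 = (-29/5)*93 - 24 = ((1/5)*(-29))*93 - 24 = -29/5*93 - 24 = -2697/5 - 24 = -2817/5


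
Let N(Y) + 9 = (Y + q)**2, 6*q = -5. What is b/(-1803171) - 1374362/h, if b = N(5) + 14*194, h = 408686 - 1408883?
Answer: 900176292397/655827718068 ≈ 1.3726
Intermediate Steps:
q = -5/6 (q = (1/6)*(-5) = -5/6 ≈ -0.83333)
h = -1000197
N(Y) = -9 + (-5/6 + Y)**2 (N(Y) = -9 + (Y - 5/6)**2 = -9 + (-5/6 + Y)**2)
b = 98077/36 (b = (-9 + (-5 + 6*5)**2/36) + 14*194 = (-9 + (-5 + 30)**2/36) + 2716 = (-9 + (1/36)*25**2) + 2716 = (-9 + (1/36)*625) + 2716 = (-9 + 625/36) + 2716 = 301/36 + 2716 = 98077/36 ≈ 2724.4)
b/(-1803171) - 1374362/h = (98077/36)/(-1803171) - 1374362/(-1000197) = (98077/36)*(-1/1803171) - 1374362*(-1/1000197) = -98077/64914156 + 124942/90927 = 900176292397/655827718068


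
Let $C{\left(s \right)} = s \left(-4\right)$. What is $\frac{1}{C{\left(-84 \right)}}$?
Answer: $\frac{1}{336} \approx 0.0029762$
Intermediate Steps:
$C{\left(s \right)} = - 4 s$
$\frac{1}{C{\left(-84 \right)}} = \frac{1}{\left(-4\right) \left(-84\right)} = \frac{1}{336}$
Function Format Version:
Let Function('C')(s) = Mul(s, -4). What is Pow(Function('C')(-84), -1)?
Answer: Rational(1, 336) ≈ 0.0029762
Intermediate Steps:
Function('C')(s) = Mul(-4, s)
Pow(Function('C')(-84), -1) = Pow(Mul(-4, -84), -1) = Pow(336, -1) = Rational(1, 336)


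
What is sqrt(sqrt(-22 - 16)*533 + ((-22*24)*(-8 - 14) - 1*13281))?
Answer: sqrt(-1665 + 533*I*sqrt(38)) ≈ 31.768 + 51.713*I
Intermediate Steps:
sqrt(sqrt(-22 - 16)*533 + ((-22*24)*(-8 - 14) - 1*13281)) = sqrt(sqrt(-38)*533 + (-528*(-22) - 13281)) = sqrt((I*sqrt(38))*533 + (11616 - 13281)) = sqrt(533*I*sqrt(38) - 1665) = sqrt(-1665 + 533*I*sqrt(38))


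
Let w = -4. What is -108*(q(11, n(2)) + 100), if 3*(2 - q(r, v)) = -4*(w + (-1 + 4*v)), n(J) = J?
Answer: -11448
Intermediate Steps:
q(r, v) = -14/3 + 16*v/3 (q(r, v) = 2 - (-4)*(-4 + (-1 + 4*v))/3 = 2 - (-4)*(-5 + 4*v)/3 = 2 - (20 - 16*v)/3 = 2 + (-20/3 + 16*v/3) = -14/3 + 16*v/3)
-108*(q(11, n(2)) + 100) = -108*((-14/3 + (16/3)*2) + 100) = -108*((-14/3 + 32/3) + 100) = -108*(6 + 100) = -108*106 = -11448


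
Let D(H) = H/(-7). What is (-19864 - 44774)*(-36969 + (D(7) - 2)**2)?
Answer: 2389020480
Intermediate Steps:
D(H) = -H/7 (D(H) = H*(-1/7) = -H/7)
(-19864 - 44774)*(-36969 + (D(7) - 2)**2) = (-19864 - 44774)*(-36969 + (-1/7*7 - 2)**2) = -64638*(-36969 + (-1 - 2)**2) = -64638*(-36969 + (-3)**2) = -64638*(-36969 + 9) = -64638*(-36960) = 2389020480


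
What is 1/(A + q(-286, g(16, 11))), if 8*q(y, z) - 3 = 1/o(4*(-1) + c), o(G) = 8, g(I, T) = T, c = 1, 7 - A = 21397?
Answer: -64/1368935 ≈ -4.6752e-5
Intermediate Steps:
A = -21390 (A = 7 - 1*21397 = 7 - 21397 = -21390)
q(y, z) = 25/64 (q(y, z) = 3/8 + (1/8)/8 = 3/8 + (1/8)*(1/8) = 3/8 + 1/64 = 25/64)
1/(A + q(-286, g(16, 11))) = 1/(-21390 + 25/64) = 1/(-1368935/64) = -64/1368935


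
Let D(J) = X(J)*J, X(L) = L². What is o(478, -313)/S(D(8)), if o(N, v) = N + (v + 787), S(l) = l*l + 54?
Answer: 476/131099 ≈ 0.0036308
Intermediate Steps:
D(J) = J³ (D(J) = J²*J = J³)
S(l) = 54 + l² (S(l) = l² + 54 = 54 + l²)
o(N, v) = 787 + N + v (o(N, v) = N + (787 + v) = 787 + N + v)
o(478, -313)/S(D(8)) = (787 + 478 - 313)/(54 + (8³)²) = 952/(54 + 512²) = 952/(54 + 262144) = 952/262198 = 952*(1/262198) = 476/131099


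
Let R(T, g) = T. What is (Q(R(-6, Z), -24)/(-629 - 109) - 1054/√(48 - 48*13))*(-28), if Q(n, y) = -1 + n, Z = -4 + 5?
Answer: -98/369 - 3689*I/3 ≈ -0.26558 - 1229.7*I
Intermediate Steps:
Z = 1
(Q(R(-6, Z), -24)/(-629 - 109) - 1054/√(48 - 48*13))*(-28) = ((-1 - 6)/(-629 - 109) - 1054/√(48 - 48*13))*(-28) = (-7/(-738) - 1054/√(48 - 624))*(-28) = (-7*(-1/738) - 1054*(-I/24))*(-28) = (7/738 - 1054*(-I/24))*(-28) = (7/738 - (-527)*I/12)*(-28) = (7/738 + 527*I/12)*(-28) = -98/369 - 3689*I/3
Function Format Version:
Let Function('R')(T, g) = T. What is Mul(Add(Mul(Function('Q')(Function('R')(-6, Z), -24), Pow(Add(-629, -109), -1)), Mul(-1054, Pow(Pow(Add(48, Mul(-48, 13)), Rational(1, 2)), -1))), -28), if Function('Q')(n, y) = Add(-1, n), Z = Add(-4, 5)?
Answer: Add(Rational(-98, 369), Mul(Rational(-3689, 3), I)) ≈ Add(-0.26558, Mul(-1229.7, I))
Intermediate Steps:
Z = 1
Mul(Add(Mul(Function('Q')(Function('R')(-6, Z), -24), Pow(Add(-629, -109), -1)), Mul(-1054, Pow(Pow(Add(48, Mul(-48, 13)), Rational(1, 2)), -1))), -28) = Mul(Add(Mul(Add(-1, -6), Pow(Add(-629, -109), -1)), Mul(-1054, Pow(Pow(Add(48, Mul(-48, 13)), Rational(1, 2)), -1))), -28) = Mul(Add(Mul(-7, Pow(-738, -1)), Mul(-1054, Pow(Pow(Add(48, -624), Rational(1, 2)), -1))), -28) = Mul(Add(Mul(-7, Rational(-1, 738)), Mul(-1054, Pow(Pow(-576, Rational(1, 2)), -1))), -28) = Mul(Add(Rational(7, 738), Mul(-1054, Pow(Mul(24, I), -1))), -28) = Mul(Add(Rational(7, 738), Mul(-1054, Mul(Rational(-1, 24), I))), -28) = Mul(Add(Rational(7, 738), Mul(Rational(527, 12), I)), -28) = Add(Rational(-98, 369), Mul(Rational(-3689, 3), I))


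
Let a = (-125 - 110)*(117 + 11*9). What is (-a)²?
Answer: 2576577600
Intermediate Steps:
a = -50760 (a = -235*(117 + 99) = -235*216 = -50760)
(-a)² = (-1*(-50760))² = 50760² = 2576577600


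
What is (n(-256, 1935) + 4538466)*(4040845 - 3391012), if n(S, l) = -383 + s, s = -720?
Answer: 2948528210379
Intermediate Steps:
n(S, l) = -1103 (n(S, l) = -383 - 720 = -1103)
(n(-256, 1935) + 4538466)*(4040845 - 3391012) = (-1103 + 4538466)*(4040845 - 3391012) = 4537363*649833 = 2948528210379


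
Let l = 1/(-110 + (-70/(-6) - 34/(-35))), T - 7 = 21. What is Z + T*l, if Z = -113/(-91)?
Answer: 887659/930293 ≈ 0.95417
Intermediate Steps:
Z = 113/91 (Z = -113*(-1/91) = 113/91 ≈ 1.2418)
T = 28 (T = 7 + 21 = 28)
l = -105/10223 (l = 1/(-110 + (-70*(-1/6) - 34*(-1/35))) = 1/(-110 + (35/3 + 34/35)) = 1/(-110 + 1327/105) = 1/(-10223/105) = -105/10223 ≈ -0.010271)
Z + T*l = 113/91 + 28*(-105/10223) = 113/91 - 2940/10223 = 887659/930293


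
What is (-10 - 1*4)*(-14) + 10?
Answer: 206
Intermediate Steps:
(-10 - 1*4)*(-14) + 10 = (-10 - 4)*(-14) + 10 = -14*(-14) + 10 = 196 + 10 = 206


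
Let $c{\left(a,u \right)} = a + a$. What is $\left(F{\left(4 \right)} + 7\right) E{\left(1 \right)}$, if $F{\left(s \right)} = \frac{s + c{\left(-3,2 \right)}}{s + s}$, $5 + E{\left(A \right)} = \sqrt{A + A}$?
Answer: $- \frac{135}{4} + \frac{27 \sqrt{2}}{4} \approx -24.204$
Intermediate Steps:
$c{\left(a,u \right)} = 2 a$
$E{\left(A \right)} = -5 + \sqrt{2} \sqrt{A}$ ($E{\left(A \right)} = -5 + \sqrt{A + A} = -5 + \sqrt{2 A} = -5 + \sqrt{2} \sqrt{A}$)
$F{\left(s \right)} = \frac{-6 + s}{2 s}$ ($F{\left(s \right)} = \frac{s + 2 \left(-3\right)}{s + s} = \frac{s - 6}{2 s} = \left(-6 + s\right) \frac{1}{2 s} = \frac{-6 + s}{2 s}$)
$\left(F{\left(4 \right)} + 7\right) E{\left(1 \right)} = \left(\frac{-6 + 4}{2 \cdot 4} + 7\right) \left(-5 + \sqrt{2} \sqrt{1}\right) = \left(\frac{1}{2} \cdot \frac{1}{4} \left(-2\right) + 7\right) \left(-5 + \sqrt{2} \cdot 1\right) = \left(- \frac{1}{4} + 7\right) \left(-5 + \sqrt{2}\right) = \frac{27 \left(-5 + \sqrt{2}\right)}{4} = - \frac{135}{4} + \frac{27 \sqrt{2}}{4}$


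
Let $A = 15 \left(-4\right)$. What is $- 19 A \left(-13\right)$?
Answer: $-14820$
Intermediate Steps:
$A = -60$
$- 19 A \left(-13\right) = \left(-19\right) \left(-60\right) \left(-13\right) = 1140 \left(-13\right) = -14820$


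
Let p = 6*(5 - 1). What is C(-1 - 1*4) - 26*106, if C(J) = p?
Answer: -2732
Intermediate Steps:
p = 24 (p = 6*4 = 24)
C(J) = 24
C(-1 - 1*4) - 26*106 = 24 - 26*106 = 24 - 2756 = -2732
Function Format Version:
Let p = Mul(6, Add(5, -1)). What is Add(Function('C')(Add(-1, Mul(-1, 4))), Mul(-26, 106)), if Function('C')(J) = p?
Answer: -2732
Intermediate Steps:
p = 24 (p = Mul(6, 4) = 24)
Function('C')(J) = 24
Add(Function('C')(Add(-1, Mul(-1, 4))), Mul(-26, 106)) = Add(24, Mul(-26, 106)) = Add(24, -2756) = -2732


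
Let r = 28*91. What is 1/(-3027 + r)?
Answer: -1/479 ≈ -0.0020877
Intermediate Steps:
r = 2548
1/(-3027 + r) = 1/(-3027 + 2548) = 1/(-479) = -1/479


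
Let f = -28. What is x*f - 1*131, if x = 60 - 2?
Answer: -1755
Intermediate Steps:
x = 58
x*f - 1*131 = 58*(-28) - 1*131 = -1624 - 131 = -1755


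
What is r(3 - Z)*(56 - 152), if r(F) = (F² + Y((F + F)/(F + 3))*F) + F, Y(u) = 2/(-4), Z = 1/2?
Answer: -720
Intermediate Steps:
Z = ½ ≈ 0.50000
Y(u) = -½ (Y(u) = 2*(-¼) = -½)
r(F) = F² + F/2 (r(F) = (F² - F/2) + F = F² + F/2)
r(3 - Z)*(56 - 152) = ((3 - 1*½)*(½ + (3 - 1*½)))*(56 - 152) = ((3 - ½)*(½ + (3 - ½)))*(-96) = (5*(½ + 5/2)/2)*(-96) = ((5/2)*3)*(-96) = (15/2)*(-96) = -720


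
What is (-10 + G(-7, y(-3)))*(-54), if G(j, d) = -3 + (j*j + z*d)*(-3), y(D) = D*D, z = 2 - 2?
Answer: 8640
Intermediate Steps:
z = 0
y(D) = D²
G(j, d) = -3 - 3*j² (G(j, d) = -3 + (j*j + 0*d)*(-3) = -3 + (j² + 0)*(-3) = -3 + j²*(-3) = -3 - 3*j²)
(-10 + G(-7, y(-3)))*(-54) = (-10 + (-3 - 3*(-7)²))*(-54) = (-10 + (-3 - 3*49))*(-54) = (-10 + (-3 - 147))*(-54) = (-10 - 150)*(-54) = -160*(-54) = 8640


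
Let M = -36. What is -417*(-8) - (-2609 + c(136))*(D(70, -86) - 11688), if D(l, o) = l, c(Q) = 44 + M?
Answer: -30215082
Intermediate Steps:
c(Q) = 8 (c(Q) = 44 - 36 = 8)
-417*(-8) - (-2609 + c(136))*(D(70, -86) - 11688) = -417*(-8) - (-2609 + 8)*(70 - 11688) = 3336 - (-2601)*(-11618) = 3336 - 1*30218418 = 3336 - 30218418 = -30215082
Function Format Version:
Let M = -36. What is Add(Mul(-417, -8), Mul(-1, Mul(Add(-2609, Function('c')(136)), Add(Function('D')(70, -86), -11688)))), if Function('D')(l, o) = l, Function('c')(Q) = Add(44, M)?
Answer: -30215082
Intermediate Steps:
Function('c')(Q) = 8 (Function('c')(Q) = Add(44, -36) = 8)
Add(Mul(-417, -8), Mul(-1, Mul(Add(-2609, Function('c')(136)), Add(Function('D')(70, -86), -11688)))) = Add(Mul(-417, -8), Mul(-1, Mul(Add(-2609, 8), Add(70, -11688)))) = Add(3336, Mul(-1, Mul(-2601, -11618))) = Add(3336, Mul(-1, 30218418)) = Add(3336, -30218418) = -30215082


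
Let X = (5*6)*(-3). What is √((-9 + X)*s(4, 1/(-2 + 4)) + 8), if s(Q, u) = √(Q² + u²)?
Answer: √(32 - 198*√65)/2 ≈ 19.776*I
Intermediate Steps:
X = -90 (X = 30*(-3) = -90)
√((-9 + X)*s(4, 1/(-2 + 4)) + 8) = √((-9 - 90)*√(4² + (1/(-2 + 4))²) + 8) = √(-99*√(16 + (1/2)²) + 8) = √(-99*√(16 + (½)²) + 8) = √(-99*√(16 + ¼) + 8) = √(-99*√65/2 + 8) = √(8 - 99*√65/2)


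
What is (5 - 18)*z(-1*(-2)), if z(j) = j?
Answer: -26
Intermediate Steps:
(5 - 18)*z(-1*(-2)) = (5 - 18)*(-1*(-2)) = -13*2 = -26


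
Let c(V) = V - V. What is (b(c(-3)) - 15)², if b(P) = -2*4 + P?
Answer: 529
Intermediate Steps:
c(V) = 0
b(P) = -8 + P
(b(c(-3)) - 15)² = ((-8 + 0) - 15)² = (-8 - 15)² = (-23)² = 529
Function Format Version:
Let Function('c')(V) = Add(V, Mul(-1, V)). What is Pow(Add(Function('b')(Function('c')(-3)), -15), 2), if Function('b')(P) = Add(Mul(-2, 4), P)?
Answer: 529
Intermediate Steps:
Function('c')(V) = 0
Function('b')(P) = Add(-8, P)
Pow(Add(Function('b')(Function('c')(-3)), -15), 2) = Pow(Add(Add(-8, 0), -15), 2) = Pow(Add(-8, -15), 2) = Pow(-23, 2) = 529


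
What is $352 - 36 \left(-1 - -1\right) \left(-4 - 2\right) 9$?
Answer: $352$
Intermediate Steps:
$352 - 36 \left(-1 - -1\right) \left(-4 - 2\right) 9 = 352 - 36 \left(-1 + 1\right) \left(-6\right) 9 = 352 - 36 \cdot 0 \left(-6\right) 9 = 352 - 36 \cdot 0 \cdot 9 = 352 - 0 = 352 + 0 = 352$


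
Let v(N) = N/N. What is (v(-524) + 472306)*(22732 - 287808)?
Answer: -125197250332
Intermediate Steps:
v(N) = 1
(v(-524) + 472306)*(22732 - 287808) = (1 + 472306)*(22732 - 287808) = 472307*(-265076) = -125197250332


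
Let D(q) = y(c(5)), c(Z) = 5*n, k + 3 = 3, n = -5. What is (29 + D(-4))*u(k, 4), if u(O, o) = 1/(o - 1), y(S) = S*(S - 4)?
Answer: 754/3 ≈ 251.33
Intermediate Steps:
k = 0 (k = -3 + 3 = 0)
c(Z) = -25 (c(Z) = 5*(-5) = -25)
y(S) = S*(-4 + S)
D(q) = 725 (D(q) = -25*(-4 - 25) = -25*(-29) = 725)
u(O, o) = 1/(-1 + o)
(29 + D(-4))*u(k, 4) = (29 + 725)/(-1 + 4) = 754/3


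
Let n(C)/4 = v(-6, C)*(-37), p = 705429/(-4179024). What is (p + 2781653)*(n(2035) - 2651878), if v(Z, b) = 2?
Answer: -1712802545084567349/232168 ≈ -7.3774e+12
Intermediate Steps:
p = -78381/464336 (p = 705429*(-1/4179024) = -78381/464336 ≈ -0.16880)
n(C) = -296 (n(C) = 4*(2*(-37)) = 4*(-74) = -296)
(p + 2781653)*(n(2035) - 2651878) = (-78381/464336 + 2781653)*(-296 - 2651878) = (1291621549027/464336)*(-2652174) = -1712802545084567349/232168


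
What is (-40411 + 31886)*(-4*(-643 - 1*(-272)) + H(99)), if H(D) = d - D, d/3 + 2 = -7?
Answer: -11576950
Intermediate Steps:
d = -27 (d = -6 + 3*(-7) = -6 - 21 = -27)
H(D) = -27 - D
(-40411 + 31886)*(-4*(-643 - 1*(-272)) + H(99)) = (-40411 + 31886)*(-4*(-643 - 1*(-272)) + (-27 - 1*99)) = -8525*(-4*(-643 + 272) + (-27 - 99)) = -8525*(-4*(-371) - 126) = -8525*(1484 - 126) = -8525*1358 = -11576950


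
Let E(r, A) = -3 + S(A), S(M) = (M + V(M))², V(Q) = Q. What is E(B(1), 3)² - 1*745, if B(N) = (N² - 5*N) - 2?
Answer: 344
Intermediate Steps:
B(N) = -2 + N² - 5*N
S(M) = 4*M² (S(M) = (M + M)² = (2*M)² = 4*M²)
E(r, A) = -3 + 4*A²
E(B(1), 3)² - 1*745 = (-3 + 4*3²)² - 1*745 = (-3 + 4*9)² - 745 = (-3 + 36)² - 745 = 33² - 745 = 1089 - 745 = 344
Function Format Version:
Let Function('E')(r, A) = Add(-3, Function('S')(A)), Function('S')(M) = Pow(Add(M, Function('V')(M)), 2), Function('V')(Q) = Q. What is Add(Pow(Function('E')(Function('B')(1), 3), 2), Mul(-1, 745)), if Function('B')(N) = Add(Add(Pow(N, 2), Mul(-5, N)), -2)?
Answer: 344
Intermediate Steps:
Function('B')(N) = Add(-2, Pow(N, 2), Mul(-5, N))
Function('S')(M) = Mul(4, Pow(M, 2)) (Function('S')(M) = Pow(Add(M, M), 2) = Pow(Mul(2, M), 2) = Mul(4, Pow(M, 2)))
Function('E')(r, A) = Add(-3, Mul(4, Pow(A, 2)))
Add(Pow(Function('E')(Function('B')(1), 3), 2), Mul(-1, 745)) = Add(Pow(Add(-3, Mul(4, Pow(3, 2))), 2), Mul(-1, 745)) = Add(Pow(Add(-3, Mul(4, 9)), 2), -745) = Add(Pow(Add(-3, 36), 2), -745) = Add(Pow(33, 2), -745) = Add(1089, -745) = 344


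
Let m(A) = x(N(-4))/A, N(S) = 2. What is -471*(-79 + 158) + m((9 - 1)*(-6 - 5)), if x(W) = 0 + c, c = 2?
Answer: -1637197/44 ≈ -37209.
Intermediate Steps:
x(W) = 2 (x(W) = 0 + 2 = 2)
m(A) = 2/A
-471*(-79 + 158) + m((9 - 1)*(-6 - 5)) = -471*(-79 + 158) + 2/(((9 - 1)*(-6 - 5))) = -471*79 + 2/((8*(-11))) = -37209 + 2/(-88) = -37209 + 2*(-1/88) = -37209 - 1/44 = -1637197/44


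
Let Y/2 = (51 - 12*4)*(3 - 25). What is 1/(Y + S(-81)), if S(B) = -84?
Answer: -1/216 ≈ -0.0046296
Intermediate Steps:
Y = -132 (Y = 2*((51 - 12*4)*(3 - 25)) = 2*((51 - 48)*(-22)) = 2*(3*(-22)) = 2*(-66) = -132)
1/(Y + S(-81)) = 1/(-132 - 84) = 1/(-216) = -1/216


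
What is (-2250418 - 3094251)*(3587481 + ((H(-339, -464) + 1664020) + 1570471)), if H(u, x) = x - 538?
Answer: -36455826908930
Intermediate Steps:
H(u, x) = -538 + x
(-2250418 - 3094251)*(3587481 + ((H(-339, -464) + 1664020) + 1570471)) = (-2250418 - 3094251)*(3587481 + (((-538 - 464) + 1664020) + 1570471)) = -5344669*(3587481 + ((-1002 + 1664020) + 1570471)) = -5344669*(3587481 + (1663018 + 1570471)) = -5344669*(3587481 + 3233489) = -5344669*6820970 = -36455826908930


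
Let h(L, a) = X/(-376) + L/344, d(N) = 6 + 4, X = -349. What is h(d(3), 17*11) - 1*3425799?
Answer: -55388302755/16168 ≈ -3.4258e+6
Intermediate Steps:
d(N) = 10
h(L, a) = 349/376 + L/344 (h(L, a) = -349/(-376) + L/344 = -349*(-1/376) + L*(1/344) = 349/376 + L/344)
h(d(3), 17*11) - 1*3425799 = (349/376 + (1/344)*10) - 1*3425799 = (349/376 + 5/172) - 3425799 = 15477/16168 - 3425799 = -55388302755/16168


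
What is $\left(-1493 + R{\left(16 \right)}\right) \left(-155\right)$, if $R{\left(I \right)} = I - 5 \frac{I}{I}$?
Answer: $229710$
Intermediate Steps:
$R{\left(I \right)} = -5 + I$ ($R{\left(I \right)} = I - 5 = -5 + I$)
$\left(-1493 + R{\left(16 \right)}\right) \left(-155\right) = \left(-1493 + \left(-5 + 16\right)\right) \left(-155\right) = \left(-1493 + 11\right) \left(-155\right) = \left(-1482\right) \left(-155\right) = 229710$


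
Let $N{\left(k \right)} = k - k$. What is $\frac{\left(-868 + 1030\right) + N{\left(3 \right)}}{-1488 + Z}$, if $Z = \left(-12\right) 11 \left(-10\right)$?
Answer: $- \frac{27}{28} \approx -0.96429$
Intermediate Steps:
$N{\left(k \right)} = 0$
$Z = 1320$ ($Z = \left(-132\right) \left(-10\right) = 1320$)
$\frac{\left(-868 + 1030\right) + N{\left(3 \right)}}{-1488 + Z} = \frac{\left(-868 + 1030\right) + 0}{-1488 + 1320} = \frac{162 + 0}{-168} = 162 \left(- \frac{1}{168}\right) = - \frac{27}{28}$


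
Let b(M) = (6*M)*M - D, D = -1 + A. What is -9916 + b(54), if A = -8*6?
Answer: 7629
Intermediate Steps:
A = -48
D = -49 (D = -1 - 48 = -49)
b(M) = 49 + 6*M² (b(M) = (6*M)*M - 1*(-49) = 6*M² + 49 = 49 + 6*M²)
-9916 + b(54) = -9916 + (49 + 6*54²) = -9916 + (49 + 6*2916) = -9916 + (49 + 17496) = -9916 + 17545 = 7629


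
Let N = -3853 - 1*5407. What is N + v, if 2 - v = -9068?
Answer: -190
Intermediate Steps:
v = 9070 (v = 2 - 1*(-9068) = 2 + 9068 = 9070)
N = -9260 (N = -3853 - 5407 = -9260)
N + v = -9260 + 9070 = -190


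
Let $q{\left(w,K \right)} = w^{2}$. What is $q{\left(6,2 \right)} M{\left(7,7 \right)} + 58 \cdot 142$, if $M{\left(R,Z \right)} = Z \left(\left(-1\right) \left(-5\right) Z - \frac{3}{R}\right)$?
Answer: $16948$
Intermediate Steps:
$M{\left(R,Z \right)} = Z \left(- \frac{3}{R} + 5 Z\right)$ ($M{\left(R,Z \right)} = Z \left(5 Z - \frac{3}{R}\right) = Z \left(- \frac{3}{R} + 5 Z\right)$)
$q{\left(6,2 \right)} M{\left(7,7 \right)} + 58 \cdot 142 = 6^{2} \frac{7 \left(-3 + 5 \cdot 7 \cdot 7\right)}{7} + 58 \cdot 142 = 36 \cdot 7 \cdot \frac{1}{7} \left(-3 + 245\right) + 8236 = 36 \cdot 7 \cdot \frac{1}{7} \cdot 242 + 8236 = 36 \cdot 242 + 8236 = 8712 + 8236 = 16948$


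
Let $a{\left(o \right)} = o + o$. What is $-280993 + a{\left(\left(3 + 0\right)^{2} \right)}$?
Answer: $-280975$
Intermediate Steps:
$a{\left(o \right)} = 2 o$
$-280993 + a{\left(\left(3 + 0\right)^{2} \right)} = -280993 + 2 \left(3 + 0\right)^{2} = -280993 + 2 \cdot 3^{2} = -280993 + 2 \cdot 9 = -280993 + 18 = -280975$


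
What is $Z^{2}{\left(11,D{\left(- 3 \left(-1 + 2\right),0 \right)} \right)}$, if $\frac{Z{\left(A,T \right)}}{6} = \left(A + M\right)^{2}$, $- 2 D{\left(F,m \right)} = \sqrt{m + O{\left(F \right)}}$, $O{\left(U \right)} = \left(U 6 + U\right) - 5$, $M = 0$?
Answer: $527076$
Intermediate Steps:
$O{\left(U \right)} = -5 + 7 U$ ($O{\left(U \right)} = \left(6 U + U\right) - 5 = 7 U - 5 = -5 + 7 U$)
$D{\left(F,m \right)} = - \frac{\sqrt{-5 + m + 7 F}}{2}$ ($D{\left(F,m \right)} = - \frac{\sqrt{m + \left(-5 + 7 F\right)}}{2} = - \frac{\sqrt{-5 + m + 7 F}}{2}$)
$Z{\left(A,T \right)} = 6 A^{2}$ ($Z{\left(A,T \right)} = 6 \left(A + 0\right)^{2} = 6 A^{2}$)
$Z^{2}{\left(11,D{\left(- 3 \left(-1 + 2\right),0 \right)} \right)} = \left(6 \cdot 11^{2}\right)^{2} = \left(6 \cdot 121\right)^{2} = 726^{2} = 527076$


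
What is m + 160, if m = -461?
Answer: -301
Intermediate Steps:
m + 160 = -461 + 160 = -301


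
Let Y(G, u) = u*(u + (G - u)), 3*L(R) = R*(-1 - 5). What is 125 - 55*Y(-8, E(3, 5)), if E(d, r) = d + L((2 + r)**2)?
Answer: -41675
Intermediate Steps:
L(R) = -2*R (L(R) = (R*(-1 - 5))/3 = (R*(-6))/3 = (-6*R)/3 = -2*R)
E(d, r) = d - 2*(2 + r)**2
Y(G, u) = G*u (Y(G, u) = u*G = G*u)
125 - 55*Y(-8, E(3, 5)) = 125 - (-440)*(3 - 2*(2 + 5)**2) = 125 - (-440)*(3 - 2*7**2) = 125 - (-440)*(3 - 2*49) = 125 - (-440)*(3 - 98) = 125 - (-440)*(-95) = 125 - 55*760 = 125 - 41800 = -41675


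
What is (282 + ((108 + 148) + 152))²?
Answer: 476100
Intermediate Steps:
(282 + ((108 + 148) + 152))² = (282 + (256 + 152))² = (282 + 408)² = 690² = 476100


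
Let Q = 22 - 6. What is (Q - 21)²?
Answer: 25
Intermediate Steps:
Q = 16
(Q - 21)² = (16 - 21)² = (-5)² = 25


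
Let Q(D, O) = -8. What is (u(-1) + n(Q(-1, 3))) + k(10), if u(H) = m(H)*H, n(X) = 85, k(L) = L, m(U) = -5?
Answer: 100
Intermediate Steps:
u(H) = -5*H
(u(-1) + n(Q(-1, 3))) + k(10) = (-5*(-1) + 85) + 10 = (5 + 85) + 10 = 90 + 10 = 100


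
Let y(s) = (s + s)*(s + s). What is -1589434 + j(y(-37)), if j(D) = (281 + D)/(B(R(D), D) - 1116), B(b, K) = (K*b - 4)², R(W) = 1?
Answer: -15863435043385/9980556 ≈ -1.5894e+6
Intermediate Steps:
y(s) = 4*s² (y(s) = (2*s)*(2*s) = 4*s²)
B(b, K) = (-4 + K*b)²
j(D) = (281 + D)/(-1116 + (-4 + D)²) (j(D) = (281 + D)/((-4 + D*1)² - 1116) = (281 + D)/((-4 + D)² - 1116) = (281 + D)/(-1116 + (-4 + D)²))
-1589434 + j(y(-37)) = -1589434 + (281 + 4*(-37)²)/(-1116 + (-4 + 4*(-37)²)²) = -1589434 + (281 + 4*1369)/(-1116 + (-4 + 4*1369)²) = -1589434 + (281 + 5476)/(-1116 + (-4 + 5476)²) = -1589434 + 5757/(-1116 + 5472²) = -1589434 + 5757/(-1116 + 29942784) = -1589434 + 5757/29941668 = -1589434 + (1/29941668)*5757 = -1589434 + 1919/9980556 = -15863435043385/9980556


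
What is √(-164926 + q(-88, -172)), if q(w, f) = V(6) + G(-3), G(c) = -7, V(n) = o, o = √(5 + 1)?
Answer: √(-164933 + √6) ≈ 406.12*I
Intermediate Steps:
o = √6 ≈ 2.4495
V(n) = √6
q(w, f) = -7 + √6 (q(w, f) = √6 - 7 = -7 + √6)
√(-164926 + q(-88, -172)) = √(-164926 + (-7 + √6)) = √(-164933 + √6)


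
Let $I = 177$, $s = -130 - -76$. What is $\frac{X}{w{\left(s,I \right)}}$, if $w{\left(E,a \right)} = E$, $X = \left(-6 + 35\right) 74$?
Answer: $- \frac{1073}{27} \approx -39.741$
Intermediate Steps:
$s = -54$ ($s = -130 + 76 = -54$)
$X = 2146$ ($X = 29 \cdot 74 = 2146$)
$\frac{X}{w{\left(s,I \right)}} = \frac{2146}{-54} = 2146 \left(- \frac{1}{54}\right) = - \frac{1073}{27}$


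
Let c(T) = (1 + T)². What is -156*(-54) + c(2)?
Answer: 8433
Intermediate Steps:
-156*(-54) + c(2) = -156*(-54) + (1 + 2)² = 8424 + 3² = 8424 + 9 = 8433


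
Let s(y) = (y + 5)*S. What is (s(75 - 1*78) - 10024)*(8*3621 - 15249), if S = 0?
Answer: -137519256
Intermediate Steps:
s(y) = 0 (s(y) = (y + 5)*0 = (5 + y)*0 = 0)
(s(75 - 1*78) - 10024)*(8*3621 - 15249) = (0 - 10024)*(8*3621 - 15249) = -10024*(28968 - 15249) = -10024*13719 = -137519256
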